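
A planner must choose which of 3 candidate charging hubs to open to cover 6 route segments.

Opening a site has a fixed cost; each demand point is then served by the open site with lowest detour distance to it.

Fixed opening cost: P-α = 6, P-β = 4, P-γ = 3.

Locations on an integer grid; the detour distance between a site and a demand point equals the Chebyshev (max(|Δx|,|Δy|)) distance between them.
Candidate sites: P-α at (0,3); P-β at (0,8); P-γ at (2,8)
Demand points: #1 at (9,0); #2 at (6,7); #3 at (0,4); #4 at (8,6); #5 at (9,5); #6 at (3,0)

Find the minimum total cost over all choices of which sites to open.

38

Open {P-α, P-γ}: assign each demand point to its cheapest open site.
  #1→P-γ 8, #2→P-γ 4, #3→P-α 1, #4→P-γ 6, #5→P-γ 7, #6→P-α 3
  detour distance 29, fixed 9 → total 38.
Compare {P-γ}: detour distance 37 + fixed 3 = 40.
Compare {P-α}: detour distance 36 + fixed 6 = 42.
Compare {P-α, P-β, P-γ}: detour distance 29 + fixed 13 = 42.
All other subsets cost ≥ 40. Minimum total cost: 38.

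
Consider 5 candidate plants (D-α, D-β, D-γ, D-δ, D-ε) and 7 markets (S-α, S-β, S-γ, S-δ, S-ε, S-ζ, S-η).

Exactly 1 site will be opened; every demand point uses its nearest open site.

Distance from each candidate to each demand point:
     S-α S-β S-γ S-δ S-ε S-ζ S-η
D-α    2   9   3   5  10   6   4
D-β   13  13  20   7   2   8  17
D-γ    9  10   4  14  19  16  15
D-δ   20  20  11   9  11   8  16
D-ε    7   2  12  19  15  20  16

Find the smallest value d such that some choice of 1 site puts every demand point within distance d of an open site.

10

Open {D-α}.
  Farthest demand point is S-ε at distance 10 (to D-α); all others are ≤ 10.
With {D-γ} the worst case is 19.
With {D-β} the worst case is 20.
No size-1 selection achieves below 10.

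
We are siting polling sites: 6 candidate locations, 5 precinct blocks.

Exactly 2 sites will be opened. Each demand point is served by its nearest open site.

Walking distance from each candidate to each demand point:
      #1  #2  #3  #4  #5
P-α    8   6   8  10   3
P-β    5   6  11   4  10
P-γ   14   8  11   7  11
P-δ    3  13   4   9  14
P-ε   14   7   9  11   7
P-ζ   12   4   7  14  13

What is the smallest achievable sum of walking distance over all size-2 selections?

25

Open {P-α, P-δ}.
  #1→P-δ 3, #2→P-α 6, #3→P-δ 4, #4→P-δ 9, #5→P-α 3  ⇒ total 25.
Compare {P-α, P-β}: total 26.
Compare {P-β, P-δ}: total 27.
No size-2 selection does better; minimum is 25.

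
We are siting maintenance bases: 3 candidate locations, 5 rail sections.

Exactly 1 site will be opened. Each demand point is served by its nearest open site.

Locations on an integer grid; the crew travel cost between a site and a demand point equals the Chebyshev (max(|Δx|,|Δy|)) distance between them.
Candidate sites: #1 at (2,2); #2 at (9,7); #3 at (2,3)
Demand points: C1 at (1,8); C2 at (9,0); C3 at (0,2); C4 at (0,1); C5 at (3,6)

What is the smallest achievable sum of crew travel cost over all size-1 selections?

Open {#3}.
  C1→#3 5, C2→#3 7, C3→#3 2, C4→#3 2, C5→#3 3  ⇒ total 19.
Compare {#1}: total 21.
Compare {#2}: total 39.

19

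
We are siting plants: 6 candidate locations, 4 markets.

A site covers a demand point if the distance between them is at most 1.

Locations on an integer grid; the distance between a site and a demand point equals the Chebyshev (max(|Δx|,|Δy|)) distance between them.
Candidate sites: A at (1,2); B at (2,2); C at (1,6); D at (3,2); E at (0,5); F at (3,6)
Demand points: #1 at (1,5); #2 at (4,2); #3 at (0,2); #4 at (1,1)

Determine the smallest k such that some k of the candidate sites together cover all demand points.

Coverage sets (demand points within 1 of each site):
  A: {#3, #4}
  B: {#4}
  C: {#1}
  D: {#2}
  E: {#1}
  F: {}
No 2 sites suffice: every size-2 union leaves at least one demand point uncovered.
But {A, C, D} covers everything, so the minimum is 3.

3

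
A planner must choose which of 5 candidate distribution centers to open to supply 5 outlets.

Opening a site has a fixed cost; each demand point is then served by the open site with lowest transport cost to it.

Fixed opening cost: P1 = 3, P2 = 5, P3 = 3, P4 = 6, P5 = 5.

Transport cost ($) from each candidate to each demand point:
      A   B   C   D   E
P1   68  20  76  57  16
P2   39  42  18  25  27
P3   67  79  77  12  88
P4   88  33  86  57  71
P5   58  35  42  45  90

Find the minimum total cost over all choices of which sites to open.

Open {P1, P2, P3}: assign each demand point to its cheapest open site.
  A→P2 39, B→P1 20, C→P2 18, D→P3 12, E→P1 16
  transport cost 105, fixed 11 → total 116.
Compare {P1, P2, P3, P5}: transport cost 105 + fixed 16 = 121.
Compare {P1, P2, P3, P4}: transport cost 105 + fixed 17 = 122.
Compare {P1, P2}: transport cost 118 + fixed 8 = 126.
All other subsets cost ≥ 121. Minimum total cost: 116.

116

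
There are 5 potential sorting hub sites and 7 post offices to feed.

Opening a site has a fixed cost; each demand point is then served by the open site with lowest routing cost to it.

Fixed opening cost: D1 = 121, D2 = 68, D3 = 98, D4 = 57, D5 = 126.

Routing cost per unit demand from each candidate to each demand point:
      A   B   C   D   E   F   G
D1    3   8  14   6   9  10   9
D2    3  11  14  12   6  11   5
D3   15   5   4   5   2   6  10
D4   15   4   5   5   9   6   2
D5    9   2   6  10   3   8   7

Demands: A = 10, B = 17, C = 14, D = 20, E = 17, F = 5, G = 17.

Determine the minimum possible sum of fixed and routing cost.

559

Open {D2, D4}: assign each demand point to its cheapest open site.
  A→D2 10×3=30, B→D4 17×4=68, C→D4 14×5=70, D→D4 20×5=100, E→D2 17×6=102, F→D4 5×6=30, G→D4 17×2=34
  routing cost 434, fixed 125 → total 559.
Compare {D2, D3, D4}: routing cost 352 + fixed 223 = 575.
Compare {D2, D3}: routing cost 420 + fixed 166 = 586.
Compare {D4, D5}: routing cost 409 + fixed 183 = 592.
All other subsets cost ≥ 575. Minimum total cost: 559.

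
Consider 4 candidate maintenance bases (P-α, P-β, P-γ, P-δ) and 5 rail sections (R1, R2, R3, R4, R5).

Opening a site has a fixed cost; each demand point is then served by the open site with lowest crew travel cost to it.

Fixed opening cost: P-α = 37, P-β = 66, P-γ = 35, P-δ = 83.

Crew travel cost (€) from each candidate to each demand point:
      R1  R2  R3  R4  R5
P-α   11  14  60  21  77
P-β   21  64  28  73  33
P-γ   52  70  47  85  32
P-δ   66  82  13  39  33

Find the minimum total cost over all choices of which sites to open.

197

Open {P-α, P-γ}: assign each demand point to its cheapest open site.
  R1→P-α 11, R2→P-α 14, R3→P-γ 47, R4→P-α 21, R5→P-γ 32
  crew travel cost 125, fixed 72 → total 197.
Compare {P-α, P-β}: crew travel cost 107 + fixed 103 = 210.
Compare {P-α, P-δ}: crew travel cost 92 + fixed 120 = 212.
Compare {P-α}: crew travel cost 183 + fixed 37 = 220.
All other subsets cost ≥ 210. Minimum total cost: 197.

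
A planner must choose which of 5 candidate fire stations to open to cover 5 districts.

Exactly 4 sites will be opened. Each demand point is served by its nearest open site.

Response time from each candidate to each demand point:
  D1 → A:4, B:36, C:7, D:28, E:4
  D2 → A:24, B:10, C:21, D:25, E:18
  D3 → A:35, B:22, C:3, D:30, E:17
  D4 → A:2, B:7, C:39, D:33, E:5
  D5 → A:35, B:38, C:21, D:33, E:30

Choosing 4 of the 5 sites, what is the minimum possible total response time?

Open {D1, D2, D3, D4}.
  A→D4 2, B→D4 7, C→D3 3, D→D2 25, E→D1 4  ⇒ total 41.
Compare {D2, D3, D4, D5}: total 42.
Compare {D1, D3, D4, D5}: total 44.
No size-4 selection does better; minimum is 41.

41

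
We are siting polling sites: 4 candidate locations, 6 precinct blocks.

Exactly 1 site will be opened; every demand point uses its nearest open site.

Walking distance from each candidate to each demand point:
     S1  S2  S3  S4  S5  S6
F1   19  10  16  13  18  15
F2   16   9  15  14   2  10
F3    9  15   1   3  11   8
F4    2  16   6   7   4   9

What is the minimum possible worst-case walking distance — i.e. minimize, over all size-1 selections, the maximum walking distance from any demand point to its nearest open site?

15

Open {F3}.
  Farthest demand point is S2 at walking distance 15 (to F3); all others are ≤ 15.
With {F2} the worst case is 16.
With {F4} the worst case is 16.
No size-1 selection achieves below 15.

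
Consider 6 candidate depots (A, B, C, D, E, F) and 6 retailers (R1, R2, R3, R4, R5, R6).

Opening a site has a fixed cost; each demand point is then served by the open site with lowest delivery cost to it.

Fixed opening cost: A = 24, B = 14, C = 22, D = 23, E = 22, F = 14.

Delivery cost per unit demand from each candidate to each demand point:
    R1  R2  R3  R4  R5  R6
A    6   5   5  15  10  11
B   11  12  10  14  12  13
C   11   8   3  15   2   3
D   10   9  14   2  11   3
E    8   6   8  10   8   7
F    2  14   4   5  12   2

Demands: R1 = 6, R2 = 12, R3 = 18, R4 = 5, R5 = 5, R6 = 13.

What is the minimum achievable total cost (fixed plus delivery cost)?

247

Open {A, C, F}: assign each demand point to its cheapest open site.
  R1→F 6×2=12, R2→A 12×5=60, R3→C 18×3=54, R4→F 5×5=25, R5→C 5×2=10, R6→F 13×2=26
  delivery cost 187, fixed 60 → total 247.
Compare {A, C, D, F}: delivery cost 172 + fixed 83 = 255.
Compare {C, E, F}: delivery cost 199 + fixed 58 = 257.
Compare {C, F}: delivery cost 223 + fixed 36 = 259.
All other subsets cost ≥ 255. Minimum total cost: 247.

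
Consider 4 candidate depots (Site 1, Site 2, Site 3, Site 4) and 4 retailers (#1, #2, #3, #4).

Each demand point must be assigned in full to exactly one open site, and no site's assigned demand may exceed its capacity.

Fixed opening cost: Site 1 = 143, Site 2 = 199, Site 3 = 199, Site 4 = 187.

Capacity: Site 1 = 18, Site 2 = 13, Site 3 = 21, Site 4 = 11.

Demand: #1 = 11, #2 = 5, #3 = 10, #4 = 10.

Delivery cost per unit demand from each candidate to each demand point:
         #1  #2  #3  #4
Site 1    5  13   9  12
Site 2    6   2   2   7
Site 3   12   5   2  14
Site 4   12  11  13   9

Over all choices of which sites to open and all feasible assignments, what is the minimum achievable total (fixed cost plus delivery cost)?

622

Open {Site 1, Site 3}; cheapest assignment that respects the capacities:
  Site 1 (cap 18, load 16): #1, #2 — cost 11×5 + 5×13 = 120
  Site 3 (cap 21, load 20): #3, #4 — cost 10×2 + 10×14 = 160
  Shipping 280, fixed 342 → total 622.
  Any other capacity-feasible assignment to {Site 1, Site 3} ships for at least 280.
Compare {Site 1, Site 2, Site 3}: its best feasible assignment gives total 711.
Compare {Site 1, Site 3, Site 4}: its best feasible assignment gives total 719.
Every other set of open sites that can feasibly serve all demand totals ≥ 711 even under its best assignment. Minimum: 622.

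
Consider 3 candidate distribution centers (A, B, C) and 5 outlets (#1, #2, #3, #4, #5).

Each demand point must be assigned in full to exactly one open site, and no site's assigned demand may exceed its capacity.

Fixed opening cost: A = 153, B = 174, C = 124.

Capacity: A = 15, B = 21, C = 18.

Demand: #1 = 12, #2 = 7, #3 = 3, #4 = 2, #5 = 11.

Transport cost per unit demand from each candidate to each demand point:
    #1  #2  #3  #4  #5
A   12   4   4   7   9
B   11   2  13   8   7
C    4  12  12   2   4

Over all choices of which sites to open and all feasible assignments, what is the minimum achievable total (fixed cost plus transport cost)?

Open {B, C}; cheapest assignment that respects the capacities:
  B (cap 21, load 18): #2, #5 — cost 7×2 + 11×7 = 91
  C (cap 18, load 17): #1, #3, #4 — cost 12×4 + 3×12 + 2×2 = 88
  Shipping 179, fixed 298 → total 477.
  Any other capacity-feasible assignment to {B, C} ships for at least 179.
Compare {A, B}: its best feasible assignment gives total 590.
Compare {A, B, C}: its best feasible assignment gives total 606.
Every other set of open sites that can feasibly serve all demand totals ≥ 590 even under its best assignment. Minimum: 477.

477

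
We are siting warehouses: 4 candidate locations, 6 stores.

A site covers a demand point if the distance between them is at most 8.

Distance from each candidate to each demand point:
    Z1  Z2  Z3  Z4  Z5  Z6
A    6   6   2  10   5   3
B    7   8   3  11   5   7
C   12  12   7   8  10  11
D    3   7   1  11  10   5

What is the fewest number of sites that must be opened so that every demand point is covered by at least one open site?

2

Coverage sets (demand points within 8 of each site):
  A: {Z1, Z2, Z3, Z5, Z6}
  B: {Z1, Z2, Z3, Z5, Z6}
  C: {Z3, Z4}
  D: {Z1, Z2, Z3, Z6}
No single site covers all 6 demand points.
But {A, C} covers everything, so the minimum is 2.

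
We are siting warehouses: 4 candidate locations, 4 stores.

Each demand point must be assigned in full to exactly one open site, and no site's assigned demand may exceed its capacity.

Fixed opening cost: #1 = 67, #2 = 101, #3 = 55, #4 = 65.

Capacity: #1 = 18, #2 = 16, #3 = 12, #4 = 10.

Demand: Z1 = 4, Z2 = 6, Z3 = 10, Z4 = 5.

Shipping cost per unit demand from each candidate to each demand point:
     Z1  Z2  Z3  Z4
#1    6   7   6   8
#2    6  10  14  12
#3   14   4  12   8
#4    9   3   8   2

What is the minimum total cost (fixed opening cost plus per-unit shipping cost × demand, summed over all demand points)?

270

Open {#1, #3}; cheapest assignment that respects the capacities:
  #1 (cap 18, load 14): Z1, Z3 — cost 4×6 + 10×6 = 84
  #3 (cap 12, load 11): Z2, Z4 — cost 6×4 + 5×8 = 64
  Shipping 148, fixed 122 → total 270.
  Any other capacity-feasible assignment to {#1, #3} ships for at least 148.
Compare {#1, #4}: its best feasible assignment gives total 280.
Compare {#1, #3, #4}: its best feasible assignment gives total 305.
Every other set of open sites that can feasibly serve all demand totals ≥ 280 even under its best assignment. Minimum: 270.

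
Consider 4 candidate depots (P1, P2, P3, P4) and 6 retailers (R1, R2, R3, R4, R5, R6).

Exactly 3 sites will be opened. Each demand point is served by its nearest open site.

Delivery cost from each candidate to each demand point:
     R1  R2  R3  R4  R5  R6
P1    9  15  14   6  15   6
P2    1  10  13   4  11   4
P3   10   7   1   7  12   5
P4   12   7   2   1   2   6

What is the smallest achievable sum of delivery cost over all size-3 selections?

16

Open {P2, P3, P4}.
  R1→P2 1, R2→P3 7, R3→P3 1, R4→P4 1, R5→P4 2, R6→P2 4  ⇒ total 16.
Compare {P1, P2, P4}: total 17.
Compare {P1, P3, P4}: total 25.
No size-3 selection does better; minimum is 16.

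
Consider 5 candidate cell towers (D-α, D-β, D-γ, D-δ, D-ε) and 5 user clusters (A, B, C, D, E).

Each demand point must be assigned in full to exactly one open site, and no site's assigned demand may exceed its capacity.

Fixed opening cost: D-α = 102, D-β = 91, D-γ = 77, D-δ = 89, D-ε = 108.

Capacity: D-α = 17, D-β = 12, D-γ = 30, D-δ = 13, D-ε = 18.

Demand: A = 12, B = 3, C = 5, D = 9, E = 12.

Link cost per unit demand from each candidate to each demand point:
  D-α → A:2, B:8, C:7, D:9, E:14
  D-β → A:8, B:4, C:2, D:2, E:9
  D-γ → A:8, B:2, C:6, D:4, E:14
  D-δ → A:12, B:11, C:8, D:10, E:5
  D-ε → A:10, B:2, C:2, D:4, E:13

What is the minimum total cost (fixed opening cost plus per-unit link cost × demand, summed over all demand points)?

394

Open {D-γ, D-δ}; cheapest assignment that respects the capacities:
  D-γ (cap 30, load 29): A, B, C, D — cost 12×8 + 3×2 + 5×6 + 9×4 = 168
  D-δ (cap 13, load 12): E — cost 12×5 = 60
  Shipping 228, fixed 166 → total 394.
  Any other capacity-feasible assignment to {D-γ, D-δ} ships for at least 228.
Compare {D-α, D-γ, D-δ}: its best feasible assignment gives total 424.
Compare {D-α, D-β, D-δ}: its best feasible assignment gives total 431.
Every other set of open sites that can feasibly serve all demand totals ≥ 424 even under its best assignment. Minimum: 394.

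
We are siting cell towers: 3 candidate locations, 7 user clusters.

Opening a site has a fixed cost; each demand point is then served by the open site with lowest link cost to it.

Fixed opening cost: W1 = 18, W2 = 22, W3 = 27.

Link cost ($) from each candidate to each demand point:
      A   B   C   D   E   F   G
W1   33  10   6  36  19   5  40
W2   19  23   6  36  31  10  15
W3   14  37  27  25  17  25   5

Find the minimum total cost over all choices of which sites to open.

127

Open {W1, W3}: assign each demand point to its cheapest open site.
  A→W3 14, B→W1 10, C→W1 6, D→W3 25, E→W3 17, F→W1 5, G→W3 5
  link cost 82, fixed 45 → total 127.
Compare {W2, W3}: link cost 100 + fixed 49 = 149.
Compare {W1, W2, W3}: link cost 82 + fixed 67 = 149.
Compare {W1, W2}: link cost 110 + fixed 40 = 150.
All other subsets cost ≥ 149. Minimum total cost: 127.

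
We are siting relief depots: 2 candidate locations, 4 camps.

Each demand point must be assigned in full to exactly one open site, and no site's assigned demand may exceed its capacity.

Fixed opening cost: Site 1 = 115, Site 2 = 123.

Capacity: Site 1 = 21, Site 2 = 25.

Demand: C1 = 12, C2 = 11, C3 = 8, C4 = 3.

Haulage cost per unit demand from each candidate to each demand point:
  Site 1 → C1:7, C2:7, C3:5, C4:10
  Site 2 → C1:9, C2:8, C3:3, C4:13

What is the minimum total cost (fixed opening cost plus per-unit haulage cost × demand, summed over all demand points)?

Open {Site 1, Site 2}; cheapest assignment that respects the capacities:
  Site 1 (cap 21, load 15): C1, C4 — cost 12×7 + 3×10 = 114
  Site 2 (cap 25, load 19): C2, C3 — cost 11×8 + 8×3 = 112
  Shipping 226, fixed 238 → total 464.
  Any other capacity-feasible assignment to {Site 1, Site 2} ships for at least 226.
Total demand is 34 and no other set of sites has combined capacity ≥ 34, so {Site 1, Site 2} is the only feasible choice of open sites. Minimum: 464.

464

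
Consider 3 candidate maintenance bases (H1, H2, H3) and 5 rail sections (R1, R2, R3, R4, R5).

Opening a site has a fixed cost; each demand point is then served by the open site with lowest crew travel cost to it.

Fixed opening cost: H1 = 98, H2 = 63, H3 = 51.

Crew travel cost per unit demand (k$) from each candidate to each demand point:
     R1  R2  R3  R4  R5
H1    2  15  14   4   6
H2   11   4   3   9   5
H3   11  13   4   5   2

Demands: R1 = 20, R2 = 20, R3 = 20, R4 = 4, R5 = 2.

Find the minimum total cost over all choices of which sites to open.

367

Open {H1, H2}: assign each demand point to its cheapest open site.
  R1→H1 20×2=40, R2→H2 20×4=80, R3→H2 20×3=60, R4→H1 4×4=16, R5→H2 2×5=10
  crew travel cost 206, fixed 161 → total 367.
Compare {H1, H2, H3}: crew travel cost 200 + fixed 212 = 412.
Compare {H2}: crew travel cost 406 + fixed 63 = 469.
Compare {H2, H3}: crew travel cost 384 + fixed 114 = 498.
All other subsets cost ≥ 412. Minimum total cost: 367.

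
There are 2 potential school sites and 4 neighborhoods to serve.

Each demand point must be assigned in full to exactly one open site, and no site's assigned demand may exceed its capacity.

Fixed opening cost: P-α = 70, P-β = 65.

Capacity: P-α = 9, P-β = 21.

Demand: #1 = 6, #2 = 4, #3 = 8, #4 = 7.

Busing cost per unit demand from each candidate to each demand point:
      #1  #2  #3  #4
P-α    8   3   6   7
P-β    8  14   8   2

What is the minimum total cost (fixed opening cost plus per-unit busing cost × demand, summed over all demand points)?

273

Open {P-α, P-β}; cheapest assignment that respects the capacities:
  P-α (cap 9, load 4): #2 — cost 4×3 = 12
  P-β (cap 21, load 21): #1, #3, #4 — cost 6×8 + 8×8 + 7×2 = 126
  Shipping 138, fixed 135 → total 273.
  Any other capacity-feasible assignment to {P-α, P-β} ships for at least 138.
Total demand is 25 and no other set of sites has combined capacity ≥ 25, so {P-α, P-β} is the only feasible choice of open sites. Minimum: 273.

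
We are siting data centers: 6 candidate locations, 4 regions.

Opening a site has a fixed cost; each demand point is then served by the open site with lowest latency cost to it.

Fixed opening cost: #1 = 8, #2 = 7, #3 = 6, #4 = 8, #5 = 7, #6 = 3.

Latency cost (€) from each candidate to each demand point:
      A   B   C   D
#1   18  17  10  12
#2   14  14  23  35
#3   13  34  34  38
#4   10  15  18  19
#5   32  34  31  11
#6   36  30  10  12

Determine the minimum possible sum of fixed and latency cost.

Open {#4, #6}: assign each demand point to its cheapest open site.
  A→#4 10, B→#4 15, C→#6 10, D→#6 12
  latency cost 47, fixed 11 → total 58.
Compare {#2, #6}: latency cost 50 + fixed 10 = 60.
Compare {#1, #4}: latency cost 47 + fixed 16 = 63.
Compare {#2, #4, #6}: latency cost 46 + fixed 18 = 64.
All other subsets cost ≥ 60. Minimum total cost: 58.

58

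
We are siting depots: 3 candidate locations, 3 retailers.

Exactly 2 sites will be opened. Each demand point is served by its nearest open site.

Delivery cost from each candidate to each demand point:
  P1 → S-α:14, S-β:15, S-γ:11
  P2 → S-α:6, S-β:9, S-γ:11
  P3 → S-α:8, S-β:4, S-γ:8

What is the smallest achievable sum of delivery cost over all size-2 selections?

18

Open {P2, P3}.
  S-α→P2 6, S-β→P3 4, S-γ→P3 8  ⇒ total 18.
Compare {P1, P3}: total 20.
Compare {P1, P2}: total 26.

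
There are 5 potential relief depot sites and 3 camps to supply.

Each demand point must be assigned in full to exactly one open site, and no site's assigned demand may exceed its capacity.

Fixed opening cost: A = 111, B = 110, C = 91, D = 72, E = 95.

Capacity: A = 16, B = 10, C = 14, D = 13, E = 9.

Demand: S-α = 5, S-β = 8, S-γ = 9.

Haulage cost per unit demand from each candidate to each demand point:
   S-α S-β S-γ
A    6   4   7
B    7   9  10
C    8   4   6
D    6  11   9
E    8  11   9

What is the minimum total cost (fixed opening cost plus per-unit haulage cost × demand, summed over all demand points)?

Open {C, D}; cheapest assignment that respects the capacities:
  C (cap 14, load 13): S-α, S-β — cost 5×8 + 8×4 = 72
  D (cap 13, load 9): S-γ — cost 9×9 = 81
  Shipping 153, fixed 163 → total 316.
  Any other capacity-feasible assignment to {C, D} ships for at least 153.
Compare {A, C}: its best feasible assignment gives total 318.
Compare {A, D}: its best feasible assignment gives total 326.
Every other set of open sites that can feasibly serve all demand totals ≥ 318 even under its best assignment. Minimum: 316.

316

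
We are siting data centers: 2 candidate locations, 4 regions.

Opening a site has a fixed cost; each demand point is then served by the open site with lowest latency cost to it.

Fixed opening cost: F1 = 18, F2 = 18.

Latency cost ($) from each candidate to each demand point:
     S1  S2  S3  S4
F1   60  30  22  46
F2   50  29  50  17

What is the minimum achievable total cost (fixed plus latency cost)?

154

Open {F1, F2}: assign each demand point to its cheapest open site.
  S1→F2 50, S2→F2 29, S3→F1 22, S4→F2 17
  latency cost 118, fixed 36 → total 154.
Compare {F2}: latency cost 146 + fixed 18 = 164.
Compare {F1}: latency cost 158 + fixed 18 = 176.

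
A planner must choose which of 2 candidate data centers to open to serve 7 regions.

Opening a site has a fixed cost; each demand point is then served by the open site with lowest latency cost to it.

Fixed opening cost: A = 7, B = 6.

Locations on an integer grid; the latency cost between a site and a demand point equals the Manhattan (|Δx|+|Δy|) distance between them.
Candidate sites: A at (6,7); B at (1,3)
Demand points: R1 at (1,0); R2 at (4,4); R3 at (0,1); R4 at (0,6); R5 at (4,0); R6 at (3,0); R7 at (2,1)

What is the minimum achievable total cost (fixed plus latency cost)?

34

Open {B}: assign each demand point to its cheapest open site.
  R1→B 3, R2→B 4, R3→B 3, R4→B 4, R5→B 6, R6→B 5, R7→B 3
  latency cost 28, fixed 6 → total 34.
Compare {A, B}: latency cost 28 + fixed 13 = 41.
Compare {A}: latency cost 65 + fixed 7 = 72.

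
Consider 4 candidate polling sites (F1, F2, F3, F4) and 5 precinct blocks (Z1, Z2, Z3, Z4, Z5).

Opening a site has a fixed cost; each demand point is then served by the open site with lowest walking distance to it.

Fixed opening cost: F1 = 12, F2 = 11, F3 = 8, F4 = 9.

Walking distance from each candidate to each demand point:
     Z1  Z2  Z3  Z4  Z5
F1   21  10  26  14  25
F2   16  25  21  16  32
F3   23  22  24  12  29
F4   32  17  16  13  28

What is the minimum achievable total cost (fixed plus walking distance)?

Open {F1, F4}: assign each demand point to its cheapest open site.
  Z1→F1 21, Z2→F1 10, Z3→F4 16, Z4→F4 13, Z5→F1 25
  walking distance 85, fixed 21 → total 106.
Compare {F1}: walking distance 96 + fixed 12 = 108.
Compare {F1, F2}: walking distance 86 + fixed 23 = 109.
Compare {F2, F4}: walking distance 90 + fixed 20 = 110.
All other subsets cost ≥ 108. Minimum total cost: 106.

106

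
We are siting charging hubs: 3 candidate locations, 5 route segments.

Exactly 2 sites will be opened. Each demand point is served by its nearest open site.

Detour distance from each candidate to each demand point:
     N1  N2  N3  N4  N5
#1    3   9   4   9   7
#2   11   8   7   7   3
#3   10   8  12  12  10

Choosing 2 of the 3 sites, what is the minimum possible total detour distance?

Open {#1, #2}.
  N1→#1 3, N2→#2 8, N3→#1 4, N4→#2 7, N5→#2 3  ⇒ total 25.
Compare {#1, #3}: total 31.
Compare {#2, #3}: total 35.

25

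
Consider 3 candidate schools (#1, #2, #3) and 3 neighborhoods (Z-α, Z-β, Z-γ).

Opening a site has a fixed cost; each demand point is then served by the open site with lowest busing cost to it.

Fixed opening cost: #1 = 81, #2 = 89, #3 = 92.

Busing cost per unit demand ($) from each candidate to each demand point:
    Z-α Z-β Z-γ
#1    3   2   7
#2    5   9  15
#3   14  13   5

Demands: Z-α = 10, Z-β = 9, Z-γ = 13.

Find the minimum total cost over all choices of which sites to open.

Open {#1}: assign each demand point to its cheapest open site.
  Z-α→#1 10×3=30, Z-β→#1 9×2=18, Z-γ→#1 13×7=91
  busing cost 139, fixed 81 → total 220.
Compare {#1, #3}: busing cost 113 + fixed 173 = 286.
Compare {#1, #2}: busing cost 139 + fixed 170 = 309.
Compare {#1, #2, #3}: busing cost 113 + fixed 262 = 375.
All other subsets cost ≥ 286. Minimum total cost: 220.

220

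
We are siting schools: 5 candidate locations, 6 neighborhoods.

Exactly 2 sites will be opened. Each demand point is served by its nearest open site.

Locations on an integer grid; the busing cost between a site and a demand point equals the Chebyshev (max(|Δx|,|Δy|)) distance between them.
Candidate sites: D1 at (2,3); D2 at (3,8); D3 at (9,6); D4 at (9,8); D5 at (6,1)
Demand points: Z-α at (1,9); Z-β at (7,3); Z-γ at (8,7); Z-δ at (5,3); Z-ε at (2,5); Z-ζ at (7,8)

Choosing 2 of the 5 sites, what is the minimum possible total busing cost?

Open {D2, D3}.
  Z-α→D2 2, Z-β→D3 3, Z-γ→D3 1, Z-δ→D3 4, Z-ε→D2 3, Z-ζ→D3 2  ⇒ total 15.
Compare {D1, D3}: total 17.
Compare {D2, D4}: total 18.
No size-2 selection does better; minimum is 15.

15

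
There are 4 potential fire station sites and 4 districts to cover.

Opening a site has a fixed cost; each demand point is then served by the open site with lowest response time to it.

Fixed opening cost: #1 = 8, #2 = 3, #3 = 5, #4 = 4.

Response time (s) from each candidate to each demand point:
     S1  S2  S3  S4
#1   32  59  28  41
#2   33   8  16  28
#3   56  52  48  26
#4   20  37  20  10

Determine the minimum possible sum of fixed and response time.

61

Open {#2, #4}: assign each demand point to its cheapest open site.
  S1→#4 20, S2→#2 8, S3→#2 16, S4→#4 10
  response time 54, fixed 7 → total 61.
Compare {#2, #3, #4}: response time 54 + fixed 12 = 66.
Compare {#1, #2, #4}: response time 54 + fixed 15 = 69.
Compare {#1, #2, #3, #4}: response time 54 + fixed 20 = 74.
All other subsets cost ≥ 66. Minimum total cost: 61.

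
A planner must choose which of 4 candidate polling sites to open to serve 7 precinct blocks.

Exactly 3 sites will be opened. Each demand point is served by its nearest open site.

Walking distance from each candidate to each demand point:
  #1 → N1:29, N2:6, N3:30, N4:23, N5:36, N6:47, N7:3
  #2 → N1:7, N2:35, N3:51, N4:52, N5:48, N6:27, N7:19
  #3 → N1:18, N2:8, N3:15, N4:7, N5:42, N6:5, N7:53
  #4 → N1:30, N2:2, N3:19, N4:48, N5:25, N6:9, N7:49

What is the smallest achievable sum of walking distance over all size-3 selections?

75

Open {#1, #3, #4}.
  N1→#3 18, N2→#4 2, N3→#3 15, N4→#3 7, N5→#4 25, N6→#3 5, N7→#1 3  ⇒ total 75.
Compare {#1, #2, #3}: total 79.
Compare {#2, #3, #4}: total 80.
No size-3 selection does better; minimum is 75.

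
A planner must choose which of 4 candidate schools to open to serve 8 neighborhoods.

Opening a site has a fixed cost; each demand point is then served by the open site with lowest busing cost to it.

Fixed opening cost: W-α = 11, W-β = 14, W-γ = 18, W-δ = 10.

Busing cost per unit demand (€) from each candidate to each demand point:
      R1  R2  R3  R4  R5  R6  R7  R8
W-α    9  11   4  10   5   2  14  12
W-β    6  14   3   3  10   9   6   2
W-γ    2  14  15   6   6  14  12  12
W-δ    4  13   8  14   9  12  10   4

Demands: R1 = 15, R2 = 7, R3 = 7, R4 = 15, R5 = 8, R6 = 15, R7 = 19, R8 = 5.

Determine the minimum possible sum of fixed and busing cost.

410

Open {W-α, W-β, W-γ}: assign each demand point to its cheapest open site.
  R1→W-γ 15×2=30, R2→W-α 7×11=77, R3→W-β 7×3=21, R4→W-β 15×3=45, R5→W-α 8×5=40, R6→W-α 15×2=30, R7→W-β 19×6=114, R8→W-β 5×2=10
  busing cost 367, fixed 43 → total 410.
Compare {W-α, W-β, W-γ, W-δ}: busing cost 367 + fixed 53 = 420.
Compare {W-α, W-β, W-δ}: busing cost 397 + fixed 35 = 432.
Compare {W-α, W-β}: busing cost 427 + fixed 25 = 452.
All other subsets cost ≥ 420. Minimum total cost: 410.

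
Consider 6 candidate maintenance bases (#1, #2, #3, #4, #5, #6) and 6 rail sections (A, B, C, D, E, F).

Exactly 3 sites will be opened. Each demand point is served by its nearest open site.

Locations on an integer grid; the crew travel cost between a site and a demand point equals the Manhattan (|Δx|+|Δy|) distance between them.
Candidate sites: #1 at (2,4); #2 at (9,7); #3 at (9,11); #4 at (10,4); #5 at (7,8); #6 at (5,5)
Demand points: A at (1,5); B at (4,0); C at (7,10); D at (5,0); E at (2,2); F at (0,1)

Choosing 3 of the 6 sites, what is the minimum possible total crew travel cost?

22

Open {#1, #5, #6}.
  A→#1 2, B→#1 6, C→#5 2, D→#6 5, E→#1 2, F→#1 5  ⇒ total 22.
Compare {#1, #3, #6}: total 23.
Compare {#1, #2, #5}: total 24.
No size-3 selection does better; minimum is 22.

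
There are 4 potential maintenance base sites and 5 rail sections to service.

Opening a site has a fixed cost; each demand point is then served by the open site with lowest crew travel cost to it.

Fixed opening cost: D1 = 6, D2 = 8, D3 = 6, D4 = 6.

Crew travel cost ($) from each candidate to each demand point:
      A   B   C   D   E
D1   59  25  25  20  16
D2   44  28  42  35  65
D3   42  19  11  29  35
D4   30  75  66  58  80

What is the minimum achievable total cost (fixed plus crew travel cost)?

Open {D1, D3, D4}: assign each demand point to its cheapest open site.
  A→D4 30, B→D3 19, C→D3 11, D→D1 20, E→D1 16
  crew travel cost 96, fixed 18 → total 114.
Compare {D1, D3}: crew travel cost 108 + fixed 12 = 120.
Compare {D1, D2, D3, D4}: crew travel cost 96 + fixed 26 = 122.
Compare {D1, D4}: crew travel cost 116 + fixed 12 = 128.
All other subsets cost ≥ 120. Minimum total cost: 114.

114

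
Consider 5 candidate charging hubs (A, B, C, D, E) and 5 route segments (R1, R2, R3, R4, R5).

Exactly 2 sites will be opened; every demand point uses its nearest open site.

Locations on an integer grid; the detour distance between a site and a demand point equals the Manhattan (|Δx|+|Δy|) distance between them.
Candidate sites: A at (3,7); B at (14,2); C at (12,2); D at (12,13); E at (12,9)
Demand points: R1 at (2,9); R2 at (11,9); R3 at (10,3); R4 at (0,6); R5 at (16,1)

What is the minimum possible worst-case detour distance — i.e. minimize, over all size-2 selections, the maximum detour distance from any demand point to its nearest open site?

Open {A, C}.
  Farthest demand point is R2 at detour distance 8 (to C); all others are ≤ 8.
With {A, B} the worst case is 10.
With {A, E} the worst case is 12.
No size-2 selection achieves below 8.

8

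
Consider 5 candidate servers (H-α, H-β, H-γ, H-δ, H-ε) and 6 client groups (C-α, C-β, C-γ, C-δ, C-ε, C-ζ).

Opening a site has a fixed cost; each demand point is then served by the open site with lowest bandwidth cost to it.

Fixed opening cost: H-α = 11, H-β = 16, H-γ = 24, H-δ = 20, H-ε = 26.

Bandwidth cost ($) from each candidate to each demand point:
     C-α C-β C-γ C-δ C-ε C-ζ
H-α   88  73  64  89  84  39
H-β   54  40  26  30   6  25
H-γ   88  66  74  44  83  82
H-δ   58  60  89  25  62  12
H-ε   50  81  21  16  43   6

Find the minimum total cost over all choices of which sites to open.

181

Open {H-β, H-ε}: assign each demand point to its cheapest open site.
  C-α→H-ε 50, C-β→H-β 40, C-γ→H-ε 21, C-δ→H-ε 16, C-ε→H-β 6, C-ζ→H-ε 6
  bandwidth cost 139, fixed 42 → total 181.
Compare {H-α, H-β, H-ε}: bandwidth cost 139 + fixed 53 = 192.
Compare {H-β}: bandwidth cost 181 + fixed 16 = 197.
Compare {H-β, H-δ}: bandwidth cost 163 + fixed 36 = 199.
All other subsets cost ≥ 192. Minimum total cost: 181.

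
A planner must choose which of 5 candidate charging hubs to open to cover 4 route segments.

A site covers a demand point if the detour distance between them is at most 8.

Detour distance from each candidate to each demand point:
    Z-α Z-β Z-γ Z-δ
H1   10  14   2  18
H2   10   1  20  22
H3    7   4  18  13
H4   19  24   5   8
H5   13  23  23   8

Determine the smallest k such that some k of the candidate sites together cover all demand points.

Coverage sets (demand points within 8 of each site):
  H1: {Z-γ}
  H2: {Z-β}
  H3: {Z-α, Z-β}
  H4: {Z-γ, Z-δ}
  H5: {Z-δ}
No single site covers all 4 demand points.
But {H3, H4} covers everything, so the minimum is 2.

2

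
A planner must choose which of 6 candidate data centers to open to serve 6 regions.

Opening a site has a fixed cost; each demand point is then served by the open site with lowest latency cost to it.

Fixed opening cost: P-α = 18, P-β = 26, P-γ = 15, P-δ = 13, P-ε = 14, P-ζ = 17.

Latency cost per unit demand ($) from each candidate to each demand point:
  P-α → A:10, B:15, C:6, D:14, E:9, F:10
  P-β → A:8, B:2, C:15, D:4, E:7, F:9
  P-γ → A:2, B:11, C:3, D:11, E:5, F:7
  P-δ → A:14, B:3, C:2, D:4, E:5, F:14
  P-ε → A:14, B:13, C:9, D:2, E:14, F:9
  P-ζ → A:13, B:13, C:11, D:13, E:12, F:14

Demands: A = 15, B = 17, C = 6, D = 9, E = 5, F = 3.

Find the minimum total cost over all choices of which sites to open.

Open {P-γ, P-δ, P-ε}: assign each demand point to its cheapest open site.
  A→P-γ 15×2=30, B→P-δ 17×3=51, C→P-δ 6×2=12, D→P-ε 9×2=18, E→P-γ 5×5=25, F→P-γ 3×7=21
  latency cost 157, fixed 42 → total 199.
Compare {P-β, P-γ, P-ε}: latency cost 146 + fixed 55 = 201.
Compare {P-γ, P-δ}: latency cost 175 + fixed 28 = 203.
Compare {P-β, P-γ}: latency cost 164 + fixed 41 = 205.
All other subsets cost ≥ 201. Minimum total cost: 199.

199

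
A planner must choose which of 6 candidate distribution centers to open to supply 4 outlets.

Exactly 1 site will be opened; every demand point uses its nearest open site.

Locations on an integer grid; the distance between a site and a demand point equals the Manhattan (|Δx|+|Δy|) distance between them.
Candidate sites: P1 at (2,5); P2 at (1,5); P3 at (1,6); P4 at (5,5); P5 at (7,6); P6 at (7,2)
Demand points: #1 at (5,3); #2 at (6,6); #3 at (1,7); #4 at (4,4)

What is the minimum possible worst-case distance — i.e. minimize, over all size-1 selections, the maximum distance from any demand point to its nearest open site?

Open {P1}.
  Farthest demand point is #1 at distance 5 (to P1); all others are ≤ 5.
With {P2} the worst case is 6.
With {P4} the worst case is 6.
No size-1 selection achieves below 5.

5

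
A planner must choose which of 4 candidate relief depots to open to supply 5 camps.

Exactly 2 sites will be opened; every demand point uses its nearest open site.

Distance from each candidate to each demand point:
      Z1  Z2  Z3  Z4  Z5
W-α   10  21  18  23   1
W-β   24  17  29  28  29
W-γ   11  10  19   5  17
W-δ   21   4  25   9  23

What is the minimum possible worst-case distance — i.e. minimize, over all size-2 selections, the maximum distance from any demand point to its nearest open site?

18

Open {W-α, W-γ}.
  Farthest demand point is Z3 at distance 18 (to W-α); all others are ≤ 18.
With {W-α, W-δ} the worst case is 18.
With {W-β, W-γ} the worst case is 19.
No size-2 selection achieves below 18.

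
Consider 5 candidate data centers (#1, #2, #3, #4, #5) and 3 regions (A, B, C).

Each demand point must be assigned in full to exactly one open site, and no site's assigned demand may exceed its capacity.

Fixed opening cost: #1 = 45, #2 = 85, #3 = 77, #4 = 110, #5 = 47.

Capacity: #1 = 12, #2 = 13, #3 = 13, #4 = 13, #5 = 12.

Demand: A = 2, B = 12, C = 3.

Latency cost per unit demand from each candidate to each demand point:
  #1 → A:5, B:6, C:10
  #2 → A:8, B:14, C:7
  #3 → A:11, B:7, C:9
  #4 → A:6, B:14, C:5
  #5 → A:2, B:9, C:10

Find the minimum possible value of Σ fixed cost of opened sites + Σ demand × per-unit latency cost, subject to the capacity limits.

Open {#1, #5}; cheapest assignment that respects the capacities:
  #1 (cap 12, load 12): B — cost 12×6 = 72
  #5 (cap 12, load 5): A, C — cost 2×2 + 3×10 = 34
  Shipping 106, fixed 92 → total 198.
  Any other capacity-feasible assignment to {#1, #5} ships for at least 106.
Compare {#1, #2}: its best feasible assignment gives total 239.
Compare {#3, #5}: its best feasible assignment gives total 242.
Every other set of open sites that can feasibly serve all demand totals ≥ 239 even under its best assignment. Minimum: 198.

198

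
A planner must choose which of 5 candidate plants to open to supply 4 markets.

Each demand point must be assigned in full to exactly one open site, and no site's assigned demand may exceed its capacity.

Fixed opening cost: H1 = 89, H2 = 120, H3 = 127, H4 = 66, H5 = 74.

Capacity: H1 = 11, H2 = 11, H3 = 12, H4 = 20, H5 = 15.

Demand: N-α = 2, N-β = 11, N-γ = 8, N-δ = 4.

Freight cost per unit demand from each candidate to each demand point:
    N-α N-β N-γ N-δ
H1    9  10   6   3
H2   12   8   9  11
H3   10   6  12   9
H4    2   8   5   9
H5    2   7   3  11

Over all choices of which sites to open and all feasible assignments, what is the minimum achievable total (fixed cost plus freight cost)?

Open {H4, H5}; cheapest assignment that respects the capacities:
  H4 (cap 20, load 17): N-α, N-β, N-δ — cost 2×2 + 11×8 + 4×9 = 128
  H5 (cap 15, load 8): N-γ — cost 8×3 = 24
  Shipping 152, fixed 140 → total 292.
  Any other capacity-feasible assignment to {H4, H5} ships for at least 152.
Compare {H1, H4}: its best feasible assignment gives total 313.
Compare {H3, H4}: its best feasible assignment gives total 339.
Every other set of open sites that can feasibly serve all demand totals ≥ 313 even under its best assignment. Minimum: 292.

292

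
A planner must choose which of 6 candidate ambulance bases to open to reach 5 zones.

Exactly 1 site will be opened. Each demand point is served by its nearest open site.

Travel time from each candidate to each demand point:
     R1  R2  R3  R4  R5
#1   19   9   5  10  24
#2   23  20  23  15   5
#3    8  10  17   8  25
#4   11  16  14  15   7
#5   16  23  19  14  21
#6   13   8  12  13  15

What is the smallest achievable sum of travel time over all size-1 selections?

Open {#6}.
  R1→#6 13, R2→#6 8, R3→#6 12, R4→#6 13, R5→#6 15  ⇒ total 61.
Compare {#4}: total 63.
Compare {#1}: total 67.
No size-1 selection does better; minimum is 61.

61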